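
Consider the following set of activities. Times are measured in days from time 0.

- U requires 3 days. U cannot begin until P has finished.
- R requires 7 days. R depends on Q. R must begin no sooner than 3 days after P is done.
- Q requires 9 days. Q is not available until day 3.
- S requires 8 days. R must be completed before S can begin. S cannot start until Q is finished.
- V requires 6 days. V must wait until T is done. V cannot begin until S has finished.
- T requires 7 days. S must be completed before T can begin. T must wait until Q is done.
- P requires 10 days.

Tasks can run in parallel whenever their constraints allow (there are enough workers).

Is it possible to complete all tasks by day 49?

Yes

Q waits on its own release at day 3, so it starts at day 3 and finishes at 3 + 9 = day 12.
P can start immediately at day 0; it finishes at day 10.
After P (finishes day 10), U can start at day 10 and finishes at day 13.
R needs all of Q (finishes day 12); P (finishes day 10, plus 3-day gap → day 13). That puts its earliest start at day 13; it finishes at 13 + 7 = day 20.
S needs all of R (finishes day 20); Q (finishes day 12). That puts its earliest start at day 20; it finishes at 20 + 8 = day 28.
For T: S (finishes day 28); Q (finishes day 12). Taking the maximum gives a start of day 28, and it finishes at 28 + 7 = day 35.
For V: T (finishes day 35); S (finishes day 28). Taking the maximum gives a start of day 35, and it finishes at 35 + 6 = day 41.
Every task is finished by day 41, which is no later than the deadline of 49, so the schedule is feasible.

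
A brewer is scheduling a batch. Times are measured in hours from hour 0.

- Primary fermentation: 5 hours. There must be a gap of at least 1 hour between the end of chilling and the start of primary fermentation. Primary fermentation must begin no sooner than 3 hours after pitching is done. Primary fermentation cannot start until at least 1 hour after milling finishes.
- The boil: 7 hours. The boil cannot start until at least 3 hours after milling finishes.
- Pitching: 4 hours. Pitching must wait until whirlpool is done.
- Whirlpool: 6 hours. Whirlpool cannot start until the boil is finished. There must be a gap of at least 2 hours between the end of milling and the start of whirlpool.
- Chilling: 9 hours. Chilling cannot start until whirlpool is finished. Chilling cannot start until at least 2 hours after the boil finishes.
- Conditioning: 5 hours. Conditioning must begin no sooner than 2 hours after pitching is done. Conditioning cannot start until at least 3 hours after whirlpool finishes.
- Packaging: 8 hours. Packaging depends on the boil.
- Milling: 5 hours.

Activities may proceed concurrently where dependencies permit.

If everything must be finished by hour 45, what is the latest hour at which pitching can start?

33

Primary fermentation must finish by hour 45; it takes 5 hours, so it must start by 45 − 5 = hour 40.
Conditioning has no dependents, so it just needs to finish by hour 45. Starting by 45 − 5 = hour 40 achieves that.
Pitching feeds primary fermentation (must start by hour 40, minus 3-hour gap → hour 37); conditioning (must start by hour 40, minus 2-hour gap → hour 38). Taking the minimum, pitching must finish by hour 37 and start by 37 − 4 = hour 33.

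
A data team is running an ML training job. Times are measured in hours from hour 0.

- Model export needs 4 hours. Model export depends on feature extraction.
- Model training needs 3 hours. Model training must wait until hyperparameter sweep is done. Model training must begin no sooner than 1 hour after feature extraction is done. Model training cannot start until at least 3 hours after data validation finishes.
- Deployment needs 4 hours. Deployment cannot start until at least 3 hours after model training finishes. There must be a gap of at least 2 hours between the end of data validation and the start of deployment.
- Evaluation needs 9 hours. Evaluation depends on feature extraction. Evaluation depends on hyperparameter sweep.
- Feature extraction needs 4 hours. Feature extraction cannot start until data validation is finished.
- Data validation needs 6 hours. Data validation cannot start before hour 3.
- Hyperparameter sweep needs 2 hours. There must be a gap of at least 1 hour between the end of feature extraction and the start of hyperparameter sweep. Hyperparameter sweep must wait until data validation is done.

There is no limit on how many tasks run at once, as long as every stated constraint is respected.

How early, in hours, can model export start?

13

Data validation cannot begin until its own release at hour 3. It runs from hour 3 to 3 + 6 = hour 9.
After data validation (finishes hour 9), feature extraction can start at hour 9 and finishes at hour 13.
Model export waits on feature extraction (finishes hour 13), so the earliest it can start is hour 13.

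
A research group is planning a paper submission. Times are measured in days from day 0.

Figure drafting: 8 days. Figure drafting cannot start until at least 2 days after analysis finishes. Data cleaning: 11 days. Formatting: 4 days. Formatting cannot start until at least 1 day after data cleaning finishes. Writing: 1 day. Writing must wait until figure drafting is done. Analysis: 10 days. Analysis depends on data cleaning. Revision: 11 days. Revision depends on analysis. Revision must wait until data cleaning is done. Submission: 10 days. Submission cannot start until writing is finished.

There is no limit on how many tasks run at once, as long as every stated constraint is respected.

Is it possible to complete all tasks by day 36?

No

Nothing blocks data cleaning, so it runs from day 0 to day 11.
After data cleaning (finishes day 11, plus 1-day gap → day 12), formatting can start at day 12 and finishes at day 16.
After data cleaning (finishes day 11), analysis can start at day 11 and finishes at day 21.
Revision cannot start until analysis (finishes day 21); data cleaning (finishes day 11). The controlling bound is day 21, so revision finishes at 21 + 11 = day 32.
After analysis (finishes day 21, plus 2-day gap → day 23), figure drafting can start at day 23 and finishes at day 31.
After figure drafting (finishes day 31), writing can start at day 31 and finishes at day 32.
Submission waits on writing (finishes day 32), so it starts at day 32 and finishes at 32 + 10 = day 42.
The earliest everything can be done is day 42, which is after the deadline of 36, so it is not possible.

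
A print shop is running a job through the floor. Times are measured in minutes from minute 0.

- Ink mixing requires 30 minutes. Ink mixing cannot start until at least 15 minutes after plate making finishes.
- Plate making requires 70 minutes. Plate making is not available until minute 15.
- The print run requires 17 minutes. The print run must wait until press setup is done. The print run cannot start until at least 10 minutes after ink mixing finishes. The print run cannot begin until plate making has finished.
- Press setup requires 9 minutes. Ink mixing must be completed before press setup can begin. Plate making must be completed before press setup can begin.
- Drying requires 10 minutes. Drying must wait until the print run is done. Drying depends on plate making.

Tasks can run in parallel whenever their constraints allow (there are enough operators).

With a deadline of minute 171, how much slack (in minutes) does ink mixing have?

Plate making cannot begin until its own release at minute 15. It runs from minute 15 to 15 + 70 = minute 85.
Ink mixing waits on plate making (finishes minute 85, plus 15-minute gap → minute 100), so it starts at minute 100 and finishes at 100 + 30 = minute 130.

Working backward from the deadline:
To finish by minute 171, drying (duration 10) must start no later than minute 161.
The print run feeds into drying (must start by minute 161); so the print run must finish by minute 161 and therefore start by minute 144.
Since the print run (must start by minute 144) depends on it, press setup must finish by minute 144. Backing off its 9-minute duration gives a latest start of minute 135.
For ink mixing: press setup (must start by minute 135); the print run (must start by minute 144, minus 10-minute gap → minute 134). The most restrictive is minute 134; with a 30-minute duration, ink mixing must start by minute 104.
So ink mixing can start as early as minute 100 and as late as minute 104, giving 104 − 100 = 4 minutes of slack.

4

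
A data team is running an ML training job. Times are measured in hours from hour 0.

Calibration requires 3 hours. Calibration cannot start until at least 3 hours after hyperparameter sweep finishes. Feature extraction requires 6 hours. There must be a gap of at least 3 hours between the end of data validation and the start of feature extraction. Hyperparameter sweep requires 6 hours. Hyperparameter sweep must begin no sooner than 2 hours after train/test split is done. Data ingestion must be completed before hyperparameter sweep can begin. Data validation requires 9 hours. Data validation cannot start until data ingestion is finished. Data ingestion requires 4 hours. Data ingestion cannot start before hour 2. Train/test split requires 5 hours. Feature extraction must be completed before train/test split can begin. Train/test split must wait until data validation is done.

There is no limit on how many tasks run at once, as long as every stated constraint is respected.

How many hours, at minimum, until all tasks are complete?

43

Data ingestion cannot begin until its own release at hour 2. It runs from hour 2 to 2 + 4 = hour 6.
Data validation waits on data ingestion (finishes hour 6), so it starts at hour 6 and finishes at 6 + 9 = hour 15.
Feature extraction cannot begin until data validation (finishes hour 15, plus 3-hour gap → hour 18). It runs from hour 18 to 18 + 6 = hour 24.
Train/test split needs all of feature extraction (finishes hour 24); data validation (finishes hour 15). That puts its earliest start at hour 24; it finishes at 24 + 5 = hour 29.
Hyperparameter sweep cannot start until train/test split (finishes hour 29, plus 2-hour gap → hour 31); data ingestion (finishes hour 6). The controlling bound is hour 31, so hyperparameter sweep finishes at 31 + 6 = hour 37.
Calibration cannot begin until hyperparameter sweep (finishes hour 37, plus 3-hour gap → hour 40). It runs from hour 40 to 40 + 3 = hour 43.
All tasks are finished once the last one completes. Finish times: Data ingestion at 6, Data validation at 15, Feature extraction at 24, Train/test split at 29, Hyperparameter sweep at 37, Calibration at 43. The latest is hour 43.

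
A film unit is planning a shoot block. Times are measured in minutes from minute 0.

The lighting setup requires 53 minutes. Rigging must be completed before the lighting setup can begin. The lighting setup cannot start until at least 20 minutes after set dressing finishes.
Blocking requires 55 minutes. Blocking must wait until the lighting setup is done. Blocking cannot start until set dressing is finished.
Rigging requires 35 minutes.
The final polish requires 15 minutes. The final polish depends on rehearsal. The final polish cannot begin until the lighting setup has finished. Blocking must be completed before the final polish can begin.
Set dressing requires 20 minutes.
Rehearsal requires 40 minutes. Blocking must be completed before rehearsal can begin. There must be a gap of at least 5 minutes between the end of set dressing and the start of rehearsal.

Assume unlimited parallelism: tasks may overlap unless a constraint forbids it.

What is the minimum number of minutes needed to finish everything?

Set dressing can start immediately at minute 0; it finishes at minute 20.
Nothing blocks rigging, so it runs from minute 0 to minute 35.
The lighting setup needs all of rigging (finishes minute 35); set dressing (finishes minute 20, plus 20-minute gap → minute 40). That puts its earliest start at minute 40; it finishes at 40 + 53 = minute 93.
Blocking needs all of the lighting setup (finishes minute 93); set dressing (finishes minute 20). That puts its earliest start at minute 93; it finishes at 93 + 55 = minute 148.
Rehearsal needs all of blocking (finishes minute 148); set dressing (finishes minute 20, plus 5-minute gap → minute 25). That puts its earliest start at minute 148; it finishes at 148 + 40 = minute 188.
The final polish needs all of rehearsal (finishes minute 188); the lighting setup (finishes minute 93); blocking (finishes minute 148). That puts its earliest start at minute 188; it finishes at 188 + 15 = minute 203.
All tasks are finished once the last one completes. Finish times: Rigging at 35, Set dressing at 20, The lighting setup at 93, Blocking at 148, Rehearsal at 188, The final polish at 203. The latest is minute 203.

203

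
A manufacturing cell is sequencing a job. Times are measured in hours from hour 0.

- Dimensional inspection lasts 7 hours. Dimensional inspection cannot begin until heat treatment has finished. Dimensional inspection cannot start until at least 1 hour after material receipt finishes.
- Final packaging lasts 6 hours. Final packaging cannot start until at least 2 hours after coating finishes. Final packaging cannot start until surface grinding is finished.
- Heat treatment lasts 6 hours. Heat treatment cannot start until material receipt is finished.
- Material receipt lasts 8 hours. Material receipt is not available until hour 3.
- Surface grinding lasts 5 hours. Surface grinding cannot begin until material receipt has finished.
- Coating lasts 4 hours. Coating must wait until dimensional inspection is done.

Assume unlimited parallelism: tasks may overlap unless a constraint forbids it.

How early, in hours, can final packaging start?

Material receipt cannot begin until its own release at hour 3. It runs from hour 3 to 3 + 8 = hour 11.
Surface grinding cannot begin until material receipt (finishes hour 11). It runs from hour 11 to 11 + 5 = hour 16.
After material receipt (finishes hour 11), heat treatment can start at hour 11 and finishes at hour 17.
Dimensional inspection cannot start until heat treatment (finishes hour 17); material receipt (finishes hour 11, plus 1-hour gap → hour 12). The controlling bound is hour 17, so dimensional inspection finishes at 17 + 7 = hour 24.
After dimensional inspection (finishes hour 24), coating can start at hour 24 and finishes at hour 28.
Final packaging waits on coating (finishes hour 28, plus 2-hour gap → hour 30); surface grinding (finishes hour 16). The latest of these is hour 30, which is the earliest final packaging can start.

30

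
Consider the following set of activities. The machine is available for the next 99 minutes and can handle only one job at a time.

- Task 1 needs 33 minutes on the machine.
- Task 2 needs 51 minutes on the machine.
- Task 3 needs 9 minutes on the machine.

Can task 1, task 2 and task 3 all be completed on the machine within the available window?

Running back to back, the jobs need 33 + 51 + 9 = 93 minutes on the machine.
Since 93 ≤ 99, they fit within the window.

Yes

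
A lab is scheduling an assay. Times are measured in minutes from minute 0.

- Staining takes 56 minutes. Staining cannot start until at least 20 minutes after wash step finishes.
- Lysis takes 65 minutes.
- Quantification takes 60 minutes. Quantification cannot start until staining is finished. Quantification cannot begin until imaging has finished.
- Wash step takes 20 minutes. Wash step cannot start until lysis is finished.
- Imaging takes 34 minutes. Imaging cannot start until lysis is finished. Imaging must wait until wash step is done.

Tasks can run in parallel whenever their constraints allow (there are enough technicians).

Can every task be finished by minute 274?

Yes

Nothing blocks lysis, so it runs from minute 0 to minute 65.
Wash step waits on lysis (finishes minute 65), so it starts at minute 65 and finishes at 65 + 20 = minute 85.
Imaging needs all of lysis (finishes minute 65); wash step (finishes minute 85). That puts its earliest start at minute 85; it finishes at 85 + 34 = minute 119.
Staining cannot begin until wash step (finishes minute 85, plus 20-minute gap → minute 105). It runs from minute 105 to 105 + 56 = minute 161.
For quantification: staining (finishes minute 161); imaging (finishes minute 119). Taking the maximum gives a start of minute 161, and it finishes at 161 + 60 = minute 221.
Every task is finished by minute 221, which is no later than the deadline of 274, so the schedule is feasible.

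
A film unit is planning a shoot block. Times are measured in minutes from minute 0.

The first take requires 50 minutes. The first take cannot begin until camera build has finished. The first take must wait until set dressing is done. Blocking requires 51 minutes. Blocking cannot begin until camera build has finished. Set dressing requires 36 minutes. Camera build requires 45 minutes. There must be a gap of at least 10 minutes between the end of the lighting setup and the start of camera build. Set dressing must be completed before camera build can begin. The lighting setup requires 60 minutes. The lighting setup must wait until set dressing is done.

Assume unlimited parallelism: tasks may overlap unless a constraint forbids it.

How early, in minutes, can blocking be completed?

202

Set dressing can start immediately at minute 0; it finishes at minute 36.
After set dressing (finishes minute 36), the lighting setup can start at minute 36 and finishes at minute 96.
Camera build needs all of the lighting setup (finishes minute 96, plus 10-minute gap → minute 106); set dressing (finishes minute 36). That puts its earliest start at minute 106; it finishes at 106 + 45 = minute 151.
Blocking waits on camera build (finishes minute 151), so it starts at minute 151 and finishes at 151 + 51 = minute 202.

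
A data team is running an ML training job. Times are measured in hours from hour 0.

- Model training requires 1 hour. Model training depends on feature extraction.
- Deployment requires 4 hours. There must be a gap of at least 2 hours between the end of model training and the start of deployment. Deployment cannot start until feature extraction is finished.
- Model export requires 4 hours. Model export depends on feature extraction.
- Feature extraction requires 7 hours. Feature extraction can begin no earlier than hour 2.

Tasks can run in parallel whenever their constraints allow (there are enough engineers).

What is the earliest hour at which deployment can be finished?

Feature extraction cannot begin until its own release at hour 2. It runs from hour 2 to 2 + 7 = hour 9.
Model training waits on feature extraction (finishes hour 9), so it starts at hour 9 and finishes at 9 + 1 = hour 10.
Deployment needs all of model training (finishes hour 10, plus 2-hour gap → hour 12); feature extraction (finishes hour 9). That puts its earliest start at hour 12; it finishes at 12 + 4 = hour 16.

16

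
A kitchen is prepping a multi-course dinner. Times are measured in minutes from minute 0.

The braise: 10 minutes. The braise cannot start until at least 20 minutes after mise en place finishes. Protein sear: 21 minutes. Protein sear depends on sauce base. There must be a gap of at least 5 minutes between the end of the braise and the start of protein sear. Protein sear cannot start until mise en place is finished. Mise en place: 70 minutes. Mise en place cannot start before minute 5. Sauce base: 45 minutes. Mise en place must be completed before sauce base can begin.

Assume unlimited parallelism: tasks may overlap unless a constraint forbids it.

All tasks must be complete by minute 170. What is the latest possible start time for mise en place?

34

To finish by minute 170, protein sear (duration 21) must start no later than minute 149.
Sauce base feeds into protein sear (must start by minute 149); so sauce base must finish by minute 149 and therefore start by minute 104.
Since protein sear (must start by minute 149, minus 5-minute gap → minute 144) depends on it, the braise must finish by minute 144. Backing off its 10-minute duration gives a latest start of minute 134.
Mise en place must finish in time for sauce base (must start by minute 104); the braise (must start by minute 134, minus 20-minute gap → minute 114); protein sear (must start by minute 149). The tightest is minute 104, so mise en place must start by 104 − 70 = minute 34.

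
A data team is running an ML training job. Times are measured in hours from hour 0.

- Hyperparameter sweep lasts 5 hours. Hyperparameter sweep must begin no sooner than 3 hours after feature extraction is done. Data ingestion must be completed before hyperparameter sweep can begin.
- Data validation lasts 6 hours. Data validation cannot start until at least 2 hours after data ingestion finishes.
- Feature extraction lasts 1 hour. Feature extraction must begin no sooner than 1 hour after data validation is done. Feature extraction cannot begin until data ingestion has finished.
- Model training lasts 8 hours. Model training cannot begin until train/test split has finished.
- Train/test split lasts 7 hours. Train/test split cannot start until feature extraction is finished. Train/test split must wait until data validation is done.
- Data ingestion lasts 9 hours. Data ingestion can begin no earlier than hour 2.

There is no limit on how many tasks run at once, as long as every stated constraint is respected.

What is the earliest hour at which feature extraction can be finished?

21

Data ingestion waits on its own release at hour 2, so it starts at hour 2 and finishes at 2 + 9 = hour 11.
After data ingestion (finishes hour 11, plus 2-hour gap → hour 13), data validation can start at hour 13 and finishes at hour 19.
Feature extraction has to wait for data validation (finishes hour 19, plus 1-hour gap → hour 20); data ingestion (finishes hour 11). The latest of these is hour 20, so feature extraction runs hour 20 to 20 + 1 = hour 21.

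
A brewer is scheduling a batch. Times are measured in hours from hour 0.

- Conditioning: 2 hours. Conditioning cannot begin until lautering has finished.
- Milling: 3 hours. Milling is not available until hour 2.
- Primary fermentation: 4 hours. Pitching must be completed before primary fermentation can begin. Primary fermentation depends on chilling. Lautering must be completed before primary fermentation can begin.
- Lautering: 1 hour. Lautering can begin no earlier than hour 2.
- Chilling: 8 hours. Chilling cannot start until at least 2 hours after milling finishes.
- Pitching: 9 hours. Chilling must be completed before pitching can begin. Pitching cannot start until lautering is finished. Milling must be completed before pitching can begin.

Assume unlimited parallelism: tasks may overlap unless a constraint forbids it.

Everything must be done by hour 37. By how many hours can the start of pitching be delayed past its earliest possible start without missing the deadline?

9

Lautering waits on its own release at hour 2, so it starts at hour 2 and finishes at 2 + 1 = hour 3.
Milling cannot begin until its own release at hour 2. It runs from hour 2 to 2 + 3 = hour 5.
Chilling cannot begin until milling (finishes hour 5, plus 2-hour gap → hour 7). It runs from hour 7 to 7 + 8 = hour 15.
Pitching needs all of chilling (finishes hour 15); lautering (finishes hour 3); milling (finishes hour 5). That puts its earliest start at hour 15; it finishes at 15 + 9 = hour 24.

Working backward from the deadline:
Nothing follows primary fermentation; the deadline of hour 37 is its only limit. It must start by 37 − 4 = hour 33.
Pitching must finish before primary fermentation (must start by hour 33). With a 9-hour duration, pitching must start by 33 − 9 = hour 24.
So pitching can start as early as hour 15 and as late as hour 24, giving 24 − 15 = 9 hours of slack.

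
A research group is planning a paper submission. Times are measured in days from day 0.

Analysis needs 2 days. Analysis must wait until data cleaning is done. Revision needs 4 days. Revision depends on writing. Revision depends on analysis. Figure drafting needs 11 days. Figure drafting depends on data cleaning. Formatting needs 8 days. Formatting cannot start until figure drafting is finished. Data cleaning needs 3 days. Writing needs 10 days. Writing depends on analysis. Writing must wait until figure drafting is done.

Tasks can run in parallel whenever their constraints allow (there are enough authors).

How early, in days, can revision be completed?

Data cleaning has no prerequisites, so it starts at day 0 and finishes at day 3.
After data cleaning (finishes day 3), figure drafting can start at day 3 and finishes at day 14.
After data cleaning (finishes day 3), analysis can start at day 3 and finishes at day 5.
For writing: analysis (finishes day 5); figure drafting (finishes day 14). Taking the maximum gives a start of day 14, and it finishes at 14 + 10 = day 24.
Revision cannot start until writing (finishes day 24); analysis (finishes day 5). The controlling bound is day 24, so revision finishes at 24 + 4 = day 28.

28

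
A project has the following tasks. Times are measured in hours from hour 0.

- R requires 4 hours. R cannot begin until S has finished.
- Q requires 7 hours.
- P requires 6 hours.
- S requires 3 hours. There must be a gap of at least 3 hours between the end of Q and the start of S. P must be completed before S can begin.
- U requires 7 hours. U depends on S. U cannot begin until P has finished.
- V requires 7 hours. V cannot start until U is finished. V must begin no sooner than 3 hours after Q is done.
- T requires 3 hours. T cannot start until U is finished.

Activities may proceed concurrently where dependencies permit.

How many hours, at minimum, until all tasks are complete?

Nothing blocks Q, so it runs from hour 0 to hour 7.
P has no prerequisites, so it starts at hour 0 and finishes at hour 6.
S has to wait for Q (finishes hour 7, plus 3-hour gap → hour 10); P (finishes hour 6). The latest of these is hour 10, so S runs hour 10 to 10 + 3 = hour 13.
U needs all of S (finishes hour 13); P (finishes hour 6). That puts its earliest start at hour 13; it finishes at 13 + 7 = hour 20.
V has to wait for U (finishes hour 20); Q (finishes hour 7, plus 3-hour gap → hour 10). The latest of these is hour 20, so V runs hour 20 to 20 + 7 = hour 27.
T waits on U (finishes hour 20), so it starts at hour 20 and finishes at 20 + 3 = hour 23.
R cannot begin until S (finishes hour 13). It runs from hour 13 to 13 + 4 = hour 17.
All tasks are finished once the last one completes. Finish times: P at 6, Q at 7, R at 17, S at 13, T at 23, U at 20, V at 27. The latest is hour 27.

27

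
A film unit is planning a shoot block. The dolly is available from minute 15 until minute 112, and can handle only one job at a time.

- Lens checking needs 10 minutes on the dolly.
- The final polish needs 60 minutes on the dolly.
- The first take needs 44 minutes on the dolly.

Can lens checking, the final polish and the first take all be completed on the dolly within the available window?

No

The dolly window is 112 − 15 = 97 minutes.
Running back to back, the jobs need 10 + 60 + 44 = 114 minutes on the dolly.
Since 114 > 97, they cannot all fit.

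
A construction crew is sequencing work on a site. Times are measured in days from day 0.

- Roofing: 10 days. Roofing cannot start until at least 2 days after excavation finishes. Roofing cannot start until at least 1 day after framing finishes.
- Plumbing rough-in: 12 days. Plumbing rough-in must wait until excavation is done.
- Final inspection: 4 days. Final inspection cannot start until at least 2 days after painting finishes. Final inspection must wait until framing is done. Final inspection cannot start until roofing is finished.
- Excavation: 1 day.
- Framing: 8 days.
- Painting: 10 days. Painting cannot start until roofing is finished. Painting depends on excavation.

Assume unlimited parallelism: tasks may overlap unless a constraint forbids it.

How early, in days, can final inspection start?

Framing can start immediately at day 0; it finishes at day 8.
Excavation can start immediately at day 0; it finishes at day 1.
Roofing cannot start until excavation (finishes day 1, plus 2-day gap → day 3); framing (finishes day 8, plus 1-day gap → day 9). The controlling bound is day 9, so roofing finishes at 9 + 10 = day 19.
For painting: roofing (finishes day 19); excavation (finishes day 1). Taking the maximum gives a start of day 19, and it finishes at 19 + 10 = day 29.
Final inspection waits on painting (finishes day 29, plus 2-day gap → day 31); framing (finishes day 8); roofing (finishes day 19). The latest of these is day 31, which is the earliest final inspection can start.

31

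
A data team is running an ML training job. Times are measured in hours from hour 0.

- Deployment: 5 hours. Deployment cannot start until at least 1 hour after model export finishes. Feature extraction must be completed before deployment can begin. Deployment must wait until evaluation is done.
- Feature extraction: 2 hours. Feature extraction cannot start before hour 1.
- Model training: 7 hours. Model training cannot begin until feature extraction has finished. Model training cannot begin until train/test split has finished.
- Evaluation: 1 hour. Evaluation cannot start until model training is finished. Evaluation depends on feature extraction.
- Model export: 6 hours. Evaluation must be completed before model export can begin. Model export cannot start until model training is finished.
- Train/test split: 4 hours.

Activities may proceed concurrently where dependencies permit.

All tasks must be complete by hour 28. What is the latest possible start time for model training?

8

Deployment must finish by hour 28; it takes 5 hours, so it must start by 28 − 5 = hour 23.
Since deployment (must start by hour 23, minus 1-hour gap → hour 22) depends on it, model export must finish by hour 22. Backing off its 6-hour duration gives a latest start of hour 16.
Evaluation has several dependents: model export (must start by hour 16); deployment (must start by hour 23). The earliest of those limits is hour 16, so evaluation must start by 16 − 1 = hour 15.
Model training must finish in time for evaluation (must start by hour 15); model export (must start by hour 16). The tightest is hour 15, so model training must start by 15 − 7 = hour 8.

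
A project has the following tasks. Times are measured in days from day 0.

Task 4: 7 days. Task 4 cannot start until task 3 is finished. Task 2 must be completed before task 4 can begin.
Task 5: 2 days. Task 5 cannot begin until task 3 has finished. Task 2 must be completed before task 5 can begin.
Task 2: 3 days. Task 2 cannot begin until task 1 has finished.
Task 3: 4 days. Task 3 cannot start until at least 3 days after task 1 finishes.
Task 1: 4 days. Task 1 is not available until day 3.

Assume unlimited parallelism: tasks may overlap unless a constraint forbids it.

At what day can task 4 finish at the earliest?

21

After its own release at day 3, task 1 can start at day 3 and finishes at day 7.
Task 3 waits on task 1 (finishes day 7, plus 3-day gap → day 10), so it starts at day 10 and finishes at 10 + 4 = day 14.
Task 2 cannot begin until task 1 (finishes day 7). It runs from day 7 to 7 + 3 = day 10.
Task 4 has to wait for task 3 (finishes day 14); task 2 (finishes day 10). The latest of these is day 14, so task 4 runs day 14 to 14 + 7 = day 21.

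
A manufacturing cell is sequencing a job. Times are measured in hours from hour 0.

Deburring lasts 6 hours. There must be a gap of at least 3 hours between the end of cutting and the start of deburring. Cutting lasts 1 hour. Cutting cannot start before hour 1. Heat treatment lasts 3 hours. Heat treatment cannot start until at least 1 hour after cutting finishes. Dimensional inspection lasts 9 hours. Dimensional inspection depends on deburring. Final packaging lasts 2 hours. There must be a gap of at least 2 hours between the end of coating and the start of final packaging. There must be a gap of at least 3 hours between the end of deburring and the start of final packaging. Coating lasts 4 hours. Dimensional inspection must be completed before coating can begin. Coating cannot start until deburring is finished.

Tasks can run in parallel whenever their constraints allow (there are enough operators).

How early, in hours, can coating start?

20

After its own release at hour 1, cutting can start at hour 1 and finishes at hour 2.
After cutting (finishes hour 2, plus 3-hour gap → hour 5), deburring can start at hour 5 and finishes at hour 11.
Dimensional inspection waits on deburring (finishes hour 11), so it starts at hour 11 and finishes at 11 + 9 = hour 20.
Coating waits on dimensional inspection (finishes hour 20); deburring (finishes hour 11). The latest of these is hour 20, which is the earliest coating can start.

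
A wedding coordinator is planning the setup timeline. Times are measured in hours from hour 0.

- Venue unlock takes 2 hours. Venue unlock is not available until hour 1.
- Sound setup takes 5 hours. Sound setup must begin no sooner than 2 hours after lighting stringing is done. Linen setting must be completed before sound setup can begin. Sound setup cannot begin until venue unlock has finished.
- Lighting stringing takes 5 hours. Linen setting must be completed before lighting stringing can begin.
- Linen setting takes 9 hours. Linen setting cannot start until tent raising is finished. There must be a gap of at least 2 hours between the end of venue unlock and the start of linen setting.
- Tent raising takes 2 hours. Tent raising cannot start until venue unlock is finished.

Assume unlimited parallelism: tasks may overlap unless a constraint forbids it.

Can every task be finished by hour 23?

No

After its own release at hour 1, venue unlock can start at hour 1 and finishes at hour 3.
Tent raising waits on venue unlock (finishes hour 3), so it starts at hour 3 and finishes at 3 + 2 = hour 5.
Linen setting needs all of tent raising (finishes hour 5); venue unlock (finishes hour 3, plus 2-hour gap → hour 5). That puts its earliest start at hour 5; it finishes at 5 + 9 = hour 14.
Lighting stringing cannot begin until linen setting (finishes hour 14). It runs from hour 14 to 14 + 5 = hour 19.
Sound setup needs all of lighting stringing (finishes hour 19, plus 2-hour gap → hour 21); linen setting (finishes hour 14); venue unlock (finishes hour 3). That puts its earliest start at hour 21; it finishes at 21 + 5 = hour 26.
The earliest everything can be done is hour 26, which is after the deadline of 23, so it is not possible.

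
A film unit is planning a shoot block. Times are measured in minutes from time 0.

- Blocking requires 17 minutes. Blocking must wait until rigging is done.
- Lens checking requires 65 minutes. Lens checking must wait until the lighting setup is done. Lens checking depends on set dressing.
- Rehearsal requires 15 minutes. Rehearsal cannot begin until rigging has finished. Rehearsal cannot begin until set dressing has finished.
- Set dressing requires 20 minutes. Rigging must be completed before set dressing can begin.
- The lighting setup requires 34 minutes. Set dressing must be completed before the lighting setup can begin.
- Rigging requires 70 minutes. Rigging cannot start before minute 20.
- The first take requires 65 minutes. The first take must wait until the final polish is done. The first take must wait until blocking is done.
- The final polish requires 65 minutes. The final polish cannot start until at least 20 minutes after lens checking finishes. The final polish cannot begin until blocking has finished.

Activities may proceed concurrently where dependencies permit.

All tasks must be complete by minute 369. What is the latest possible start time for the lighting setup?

Nothing follows the first take; the deadline of minute 369 is its only limit. It must start by 369 − 65 = minute 304.
The final polish feeds into the first take (must start by minute 304); so the final polish must finish by minute 304 and therefore start by minute 239.
Lens checking must finish before the final polish (must start by minute 239, minus 20-minute gap → minute 219). With a 65-minute duration, lens checking must start by 219 − 65 = minute 154.
The lighting setup must finish before lens checking (must start by minute 154). With a 34-minute duration, the lighting setup must start by 154 − 34 = minute 120.

120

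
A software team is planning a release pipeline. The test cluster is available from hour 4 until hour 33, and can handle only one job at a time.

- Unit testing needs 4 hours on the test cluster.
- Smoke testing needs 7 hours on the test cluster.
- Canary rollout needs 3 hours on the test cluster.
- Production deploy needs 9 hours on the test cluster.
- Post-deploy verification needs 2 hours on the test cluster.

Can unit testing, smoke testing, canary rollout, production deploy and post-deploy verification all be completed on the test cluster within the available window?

Yes

The test cluster window is 33 − 4 = 29 hours.
Running back to back, the jobs need 4 + 7 + 3 + 9 + 2 = 25 hours on the test cluster.
Since 25 ≤ 29, they fit within the window.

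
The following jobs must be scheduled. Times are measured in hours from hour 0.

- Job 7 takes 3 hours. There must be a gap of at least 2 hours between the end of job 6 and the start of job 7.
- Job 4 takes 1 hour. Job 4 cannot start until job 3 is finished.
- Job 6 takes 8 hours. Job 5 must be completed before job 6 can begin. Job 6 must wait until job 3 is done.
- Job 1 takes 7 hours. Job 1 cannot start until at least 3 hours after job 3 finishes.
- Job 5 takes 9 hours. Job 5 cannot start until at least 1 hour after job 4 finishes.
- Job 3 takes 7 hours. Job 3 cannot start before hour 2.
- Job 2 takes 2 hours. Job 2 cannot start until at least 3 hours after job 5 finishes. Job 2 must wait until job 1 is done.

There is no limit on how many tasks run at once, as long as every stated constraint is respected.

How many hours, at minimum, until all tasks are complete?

Job 3 cannot begin until its own release at hour 2. It runs from hour 2 to 2 + 7 = hour 9.
After job 3 (finishes hour 9), job 4 can start at hour 9 and finishes at hour 10.
After job 4 (finishes hour 10, plus 1-hour gap → hour 11), job 5 can start at hour 11 and finishes at hour 20.
For job 6: job 5 (finishes hour 20); job 3 (finishes hour 9). Taking the maximum gives a start of hour 20, and it finishes at 20 + 8 = hour 28.
After job 6 (finishes hour 28, plus 2-hour gap → hour 30), job 7 can start at hour 30 and finishes at hour 33.
Job 1 cannot begin until job 3 (finishes hour 9, plus 3-hour gap → hour 12). It runs from hour 12 to 12 + 7 = hour 19.
Job 2 has to wait for job 5 (finishes hour 20, plus 3-hour gap → hour 23); job 1 (finishes hour 19). The latest of these is hour 23, so job 2 runs hour 23 to 23 + 2 = hour 25.
All tasks are finished once the last one completes. Finish times: Job 1 at 19, Job 2 at 25, Job 3 at 9, Job 4 at 10, Job 5 at 20, Job 6 at 28, Job 7 at 33. The latest is hour 33.

33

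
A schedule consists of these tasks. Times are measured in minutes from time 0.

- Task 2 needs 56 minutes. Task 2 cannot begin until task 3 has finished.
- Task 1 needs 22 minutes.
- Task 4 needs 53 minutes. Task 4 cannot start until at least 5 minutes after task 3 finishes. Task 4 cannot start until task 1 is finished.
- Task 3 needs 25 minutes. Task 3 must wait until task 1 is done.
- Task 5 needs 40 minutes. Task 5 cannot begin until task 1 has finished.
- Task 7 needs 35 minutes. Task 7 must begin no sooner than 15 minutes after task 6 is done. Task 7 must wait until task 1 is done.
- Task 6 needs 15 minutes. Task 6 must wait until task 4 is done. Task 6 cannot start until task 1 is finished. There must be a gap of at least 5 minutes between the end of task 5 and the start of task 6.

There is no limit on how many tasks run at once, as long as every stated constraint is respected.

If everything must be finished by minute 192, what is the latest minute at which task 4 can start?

Task 7 has no dependents, so it just needs to finish by minute 192. Starting by 192 − 35 = minute 157 achieves that.
Task 6 feeds into task 7 (must start by minute 157, minus 15-minute gap → minute 142); so task 6 must finish by minute 142 and therefore start by minute 127.
Task 4 has to be done before task 6 (must start by minute 127). That means finishing by minute 127, i.e. starting by 127 − 53 = minute 74.

74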